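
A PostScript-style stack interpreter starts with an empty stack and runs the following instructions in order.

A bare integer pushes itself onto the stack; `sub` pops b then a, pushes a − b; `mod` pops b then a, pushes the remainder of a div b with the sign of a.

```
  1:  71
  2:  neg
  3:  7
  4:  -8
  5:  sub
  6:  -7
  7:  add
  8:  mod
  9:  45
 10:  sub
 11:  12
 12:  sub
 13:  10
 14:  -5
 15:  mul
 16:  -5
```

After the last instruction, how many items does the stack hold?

71  → 71
neg → -71
7   → -71 7
-8  → -71 7 -8
sub → -71 15
-7  → -71 15 -7
add → -71 8
mod → -7
45  → -7 45
sub → -52
12  → -52 12
sub → -64
10  → -64 10
-5  → -64 10 -5
mul → -64 -50
-5  → -64 -50 -5

3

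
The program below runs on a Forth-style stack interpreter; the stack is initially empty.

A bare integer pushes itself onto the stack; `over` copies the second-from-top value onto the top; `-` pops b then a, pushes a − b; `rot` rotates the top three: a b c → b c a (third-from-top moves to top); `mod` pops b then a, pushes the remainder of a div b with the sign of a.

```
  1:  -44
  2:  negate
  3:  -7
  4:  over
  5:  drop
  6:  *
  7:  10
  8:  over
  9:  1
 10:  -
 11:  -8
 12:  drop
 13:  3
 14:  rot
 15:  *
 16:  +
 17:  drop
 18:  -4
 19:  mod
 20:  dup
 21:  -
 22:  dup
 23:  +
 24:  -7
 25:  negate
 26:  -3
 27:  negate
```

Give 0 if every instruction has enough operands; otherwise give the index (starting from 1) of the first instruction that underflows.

-44     -44
negate  44
-7      44 -7
over    44 -7 44
drop    44 -7
*       -308
10      -308 10
over    -308 10 -308
1       -308 10 -308 1
-       -308 10 -309
-8      -308 10 -309 -8
drop    -308 10 -309
3       -308 10 -309 3
rot     -308 -309 3 10
*       -308 -309 30
+       -308 -279
drop    -308
-4      -308 -4
mod     0
dup     0 0
-       0
dup     0 0
+       0
-7      0 -7
negate  0 7
-3      0 7 -3
negate  0 7 3

0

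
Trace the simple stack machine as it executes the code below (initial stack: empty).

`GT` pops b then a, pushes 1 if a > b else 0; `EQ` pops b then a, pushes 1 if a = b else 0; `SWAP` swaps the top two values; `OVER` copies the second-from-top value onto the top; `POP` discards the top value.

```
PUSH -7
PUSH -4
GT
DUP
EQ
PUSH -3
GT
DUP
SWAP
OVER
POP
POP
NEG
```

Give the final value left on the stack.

PUSH -7 : -7
PUSH -4 : -7 -4
GT      : 0
DUP     : 0 0
EQ      : 1
PUSH -3 : 1 -3
GT      : 1
DUP     : 1 1
SWAP    : 1 1
OVER    : 1 1 1
POP     : 1 1
POP     : 1
NEG     : -1

-1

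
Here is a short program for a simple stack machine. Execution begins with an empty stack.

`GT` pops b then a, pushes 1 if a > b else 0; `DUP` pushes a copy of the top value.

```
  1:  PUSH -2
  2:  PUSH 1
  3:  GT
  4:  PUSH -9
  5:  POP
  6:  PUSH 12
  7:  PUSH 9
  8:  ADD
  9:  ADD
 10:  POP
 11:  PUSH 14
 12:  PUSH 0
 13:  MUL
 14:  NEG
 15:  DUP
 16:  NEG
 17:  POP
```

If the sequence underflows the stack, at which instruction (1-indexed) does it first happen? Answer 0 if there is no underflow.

PUSH -2 → -2
PUSH 1  → -2 1
GT      → 0
PUSH -9 → 0 -9
POP     → 0
PUSH 12 → 0 12
PUSH 9  → 0 12 9
ADD     → 0 21
ADD     → 21
POP     → (empty)
PUSH 14 → 14
PUSH 0  → 14 0
MUL     → 0
NEG     → 0
DUP     → 0 0
NEG     → 0 0
POP     → 0

0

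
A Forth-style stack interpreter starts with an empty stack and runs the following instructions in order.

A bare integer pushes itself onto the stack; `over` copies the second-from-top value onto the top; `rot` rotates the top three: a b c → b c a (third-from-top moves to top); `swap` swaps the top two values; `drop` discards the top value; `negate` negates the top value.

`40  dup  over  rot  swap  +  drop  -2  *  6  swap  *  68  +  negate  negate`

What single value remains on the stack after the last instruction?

40     -> [40]
dup    -> [40, 40]
over   -> [40, 40, 40]
rot    -> [40, 40, 40]
swap   -> [40, 40, 40]
+      -> [40, 80]
drop   -> [40]
-2     -> [40, -2]
*      -> [-80]
6      -> [-80, 6]
swap   -> [6, -80]
*      -> [-480]
68     -> [-480, 68]
+      -> [-412]
negate -> [412]
negate -> [-412]

-412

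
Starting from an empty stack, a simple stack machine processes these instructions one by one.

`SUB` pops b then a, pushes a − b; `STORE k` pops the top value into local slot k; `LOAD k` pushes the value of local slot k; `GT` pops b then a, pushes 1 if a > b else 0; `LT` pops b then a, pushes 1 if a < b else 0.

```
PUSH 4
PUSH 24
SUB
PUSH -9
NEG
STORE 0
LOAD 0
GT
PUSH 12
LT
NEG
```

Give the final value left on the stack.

-1

PUSH 4  → [4]
PUSH 24 → [4, 24]
SUB     → [-20]
PUSH -9 → [-20, -9]
NEG     → [-20, 9]
STORE 0 → [-20]
LOAD 0  → [-20, 9]
GT      → [0]
PUSH 12 → [0, 12]
LT      → [1]
NEG     → [-1]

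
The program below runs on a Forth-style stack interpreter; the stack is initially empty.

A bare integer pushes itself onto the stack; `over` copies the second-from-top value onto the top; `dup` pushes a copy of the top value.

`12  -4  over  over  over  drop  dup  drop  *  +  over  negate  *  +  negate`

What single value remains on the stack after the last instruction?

12     -> [12]
-4     -> [12, -4]
over   -> [12, -4, 12]
over   -> [12, -4, 12, -4]
over   -> [12, -4, 12, -4, 12]
drop   -> [12, -4, 12, -4]
dup    -> [12, -4, 12, -4, -4]
drop   -> [12, -4, 12, -4]
*      -> [12, -4, -48]
+      -> [12, -52]
over   -> [12, -52, 12]
negate -> [12, -52, -12]
*      -> [12, 624]
+      -> [636]
negate -> [-636]

-636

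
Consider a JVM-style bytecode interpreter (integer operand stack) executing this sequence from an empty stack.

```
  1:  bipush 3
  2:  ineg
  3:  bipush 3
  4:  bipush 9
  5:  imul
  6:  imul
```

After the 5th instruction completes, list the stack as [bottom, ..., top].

[-3, 27]

bipush 3 -> [3]
ineg     -> [-3]
bipush 3 -> [-3, 3]
bipush 9 -> [-3, 3, 9]
imul     -> [-3, 27]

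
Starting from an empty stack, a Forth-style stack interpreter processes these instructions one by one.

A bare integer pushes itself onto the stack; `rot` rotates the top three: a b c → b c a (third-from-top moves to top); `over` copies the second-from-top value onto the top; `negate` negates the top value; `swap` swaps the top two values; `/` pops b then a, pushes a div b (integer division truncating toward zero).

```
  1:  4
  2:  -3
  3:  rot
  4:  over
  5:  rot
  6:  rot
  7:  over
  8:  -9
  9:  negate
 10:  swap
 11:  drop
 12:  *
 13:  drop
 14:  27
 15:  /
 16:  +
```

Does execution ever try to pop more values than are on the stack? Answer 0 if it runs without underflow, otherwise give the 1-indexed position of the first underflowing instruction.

4   [4]
-3  [4, -3]
rot  — needs 3 operands, stack has 2 → underflow

3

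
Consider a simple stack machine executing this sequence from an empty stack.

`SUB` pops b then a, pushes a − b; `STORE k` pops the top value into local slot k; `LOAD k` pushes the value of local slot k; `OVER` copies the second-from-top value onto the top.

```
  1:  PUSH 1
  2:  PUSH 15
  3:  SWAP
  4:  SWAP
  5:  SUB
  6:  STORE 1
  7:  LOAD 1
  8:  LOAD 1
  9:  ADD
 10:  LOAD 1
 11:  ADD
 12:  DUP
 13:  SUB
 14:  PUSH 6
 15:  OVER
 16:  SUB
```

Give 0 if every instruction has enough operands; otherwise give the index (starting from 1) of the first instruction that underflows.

PUSH 1  -> 1
PUSH 15 -> 1 15
SWAP    -> 15 1
SWAP    -> 1 15
SUB     -> -14
STORE 1 -> (empty)
LOAD 1  -> -14
LOAD 1  -> -14 -14
ADD     -> -28
LOAD 1  -> -28 -14
ADD     -> -42
DUP     -> -42 -42
SUB     -> 0
PUSH 6  -> 0 6
OVER    -> 0 6 0
SUB     -> 0 6

0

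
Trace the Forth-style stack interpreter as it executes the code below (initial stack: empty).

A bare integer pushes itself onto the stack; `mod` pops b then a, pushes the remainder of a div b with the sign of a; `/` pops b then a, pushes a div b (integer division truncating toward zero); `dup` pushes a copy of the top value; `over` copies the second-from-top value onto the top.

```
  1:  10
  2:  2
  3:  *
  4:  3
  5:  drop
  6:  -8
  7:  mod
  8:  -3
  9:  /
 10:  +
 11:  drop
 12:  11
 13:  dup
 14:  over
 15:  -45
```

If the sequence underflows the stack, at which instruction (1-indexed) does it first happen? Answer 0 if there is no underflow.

10

10    10
2     10 2
*     20
3     20 3
drop  20
-8    20 -8
mod   4
-3    4 -3
/     -1
+  — needs 2 operands, stack has 1 → underflow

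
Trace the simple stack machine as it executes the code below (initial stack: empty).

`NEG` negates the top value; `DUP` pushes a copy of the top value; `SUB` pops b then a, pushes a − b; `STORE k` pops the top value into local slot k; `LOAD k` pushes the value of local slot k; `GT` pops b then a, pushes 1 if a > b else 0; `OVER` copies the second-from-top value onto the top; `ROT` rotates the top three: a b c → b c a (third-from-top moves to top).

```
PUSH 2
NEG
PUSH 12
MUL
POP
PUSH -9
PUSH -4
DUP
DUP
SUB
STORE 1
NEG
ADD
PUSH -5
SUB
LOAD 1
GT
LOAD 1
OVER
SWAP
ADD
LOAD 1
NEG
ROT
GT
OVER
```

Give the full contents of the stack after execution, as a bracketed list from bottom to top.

[0, 0, 0]

PUSH 2  : 2
NEG     : -2
PUSH 12 : -2 12
MUL     : -24
POP     : (empty)
PUSH -9 : -9
PUSH -4 : -9 -4
DUP     : -9 -4 -4
DUP     : -9 -4 -4 -4
SUB     : -9 -4 0
STORE 1 : -9 -4
NEG     : -9 4
ADD     : -5
PUSH -5 : -5 -5
SUB     : 0
LOAD 1  : 0 0
GT      : 0
LOAD 1  : 0 0
OVER    : 0 0 0
SWAP    : 0 0 0
ADD     : 0 0
LOAD 1  : 0 0 0
NEG     : 0 0 0
ROT     : 0 0 0
GT      : 0 0
OVER    : 0 0 0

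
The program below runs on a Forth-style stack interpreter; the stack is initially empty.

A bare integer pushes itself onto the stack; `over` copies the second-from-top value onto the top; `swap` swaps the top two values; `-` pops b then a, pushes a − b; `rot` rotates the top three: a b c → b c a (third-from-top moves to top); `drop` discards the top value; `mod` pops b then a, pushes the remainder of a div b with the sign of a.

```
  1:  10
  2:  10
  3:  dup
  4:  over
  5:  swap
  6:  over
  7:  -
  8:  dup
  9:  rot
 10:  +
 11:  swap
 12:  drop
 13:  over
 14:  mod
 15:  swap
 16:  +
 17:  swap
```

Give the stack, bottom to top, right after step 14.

[10, 10, 0]

10   -> 10
10   -> 10 10
dup  -> 10 10 10
over -> 10 10 10 10
swap -> 10 10 10 10
over -> 10 10 10 10 10
-    -> 10 10 10 0
dup  -> 10 10 10 0 0
rot  -> 10 10 0 0 10
+    -> 10 10 0 10
swap -> 10 10 10 0
drop -> 10 10 10
over -> 10 10 10 10
mod  -> 10 10 0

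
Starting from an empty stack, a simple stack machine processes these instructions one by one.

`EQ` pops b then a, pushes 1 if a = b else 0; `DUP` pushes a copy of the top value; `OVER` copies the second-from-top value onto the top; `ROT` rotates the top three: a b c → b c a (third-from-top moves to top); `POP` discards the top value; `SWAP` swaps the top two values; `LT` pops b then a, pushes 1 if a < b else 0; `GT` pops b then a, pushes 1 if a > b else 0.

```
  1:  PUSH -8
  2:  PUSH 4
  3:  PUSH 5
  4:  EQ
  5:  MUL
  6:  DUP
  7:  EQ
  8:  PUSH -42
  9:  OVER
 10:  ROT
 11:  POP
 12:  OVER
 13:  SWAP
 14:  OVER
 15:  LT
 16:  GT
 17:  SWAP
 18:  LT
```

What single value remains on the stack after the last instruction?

0

PUSH -8  -> -8
PUSH 4   -> -8 4
PUSH 5   -> -8 4 5
EQ       -> -8 0
MUL      -> 0
DUP      -> 0 0
EQ       -> 1
PUSH -42 -> 1 -42
OVER     -> 1 -42 1
ROT      -> -42 1 1
POP      -> -42 1
OVER     -> -42 1 -42
SWAP     -> -42 -42 1
OVER     -> -42 -42 1 -42
LT       -> -42 -42 0
GT       -> -42 0
SWAP     -> 0 -42
LT       -> 0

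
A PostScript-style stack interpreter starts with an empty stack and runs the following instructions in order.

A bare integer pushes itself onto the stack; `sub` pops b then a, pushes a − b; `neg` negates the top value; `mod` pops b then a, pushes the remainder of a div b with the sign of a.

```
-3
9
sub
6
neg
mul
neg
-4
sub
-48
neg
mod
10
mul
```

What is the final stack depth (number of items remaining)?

-3  : -3
9   : -3 9
sub : -12
6   : -12 6
neg : -12 -6
mul : 72
neg : -72
-4  : -72 -4
sub : -68
-48 : -68 -48
neg : -68 48
mod : -20
10  : -20 10
mul : -200

1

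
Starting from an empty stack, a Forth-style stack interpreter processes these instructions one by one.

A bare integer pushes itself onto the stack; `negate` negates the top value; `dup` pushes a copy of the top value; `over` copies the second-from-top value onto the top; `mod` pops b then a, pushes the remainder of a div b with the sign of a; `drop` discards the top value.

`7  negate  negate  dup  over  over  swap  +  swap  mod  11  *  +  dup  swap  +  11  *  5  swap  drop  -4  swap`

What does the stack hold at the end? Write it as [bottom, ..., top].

7      → 7
negate → -7
negate → 7
dup    → 7 7
over   → 7 7 7
over   → 7 7 7 7
swap   → 7 7 7 7
+      → 7 7 14
swap   → 7 14 7
mod    → 7 0
11     → 7 0 11
*      → 7 0
+      → 7
dup    → 7 7
swap   → 7 7
+      → 14
11     → 14 11
*      → 154
5      → 154 5
swap   → 5 154
drop   → 5
-4     → 5 -4
swap   → -4 5

[-4, 5]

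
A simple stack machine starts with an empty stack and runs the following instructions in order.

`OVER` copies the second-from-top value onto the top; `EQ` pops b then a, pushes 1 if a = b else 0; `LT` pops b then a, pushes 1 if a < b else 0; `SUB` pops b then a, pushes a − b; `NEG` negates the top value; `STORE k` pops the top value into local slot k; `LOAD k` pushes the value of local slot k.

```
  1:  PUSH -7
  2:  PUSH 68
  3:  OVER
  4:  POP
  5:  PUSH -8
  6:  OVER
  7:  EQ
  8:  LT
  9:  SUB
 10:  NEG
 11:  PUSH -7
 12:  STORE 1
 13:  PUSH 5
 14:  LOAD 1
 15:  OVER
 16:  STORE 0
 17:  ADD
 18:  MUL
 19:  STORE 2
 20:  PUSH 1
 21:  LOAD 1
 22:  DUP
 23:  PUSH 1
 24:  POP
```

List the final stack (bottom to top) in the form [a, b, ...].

PUSH -7 -> -7
PUSH 68 -> -7 68
OVER    -> -7 68 -7
POP     -> -7 68
PUSH -8 -> -7 68 -8
OVER    -> -7 68 -8 68
EQ      -> -7 68 0
LT      -> -7 0
SUB     -> -7
NEG     -> 7
PUSH -7 -> 7 -7
STORE 1 -> 7
PUSH 5  -> 7 5
LOAD 1  -> 7 5 -7
OVER    -> 7 5 -7 5
STORE 0 -> 7 5 -7
ADD     -> 7 -2
MUL     -> -14
STORE 2 -> (empty)
PUSH 1  -> 1
LOAD 1  -> 1 -7
DUP     -> 1 -7 -7
PUSH 1  -> 1 -7 -7 1
POP     -> 1 -7 -7

[1, -7, -7]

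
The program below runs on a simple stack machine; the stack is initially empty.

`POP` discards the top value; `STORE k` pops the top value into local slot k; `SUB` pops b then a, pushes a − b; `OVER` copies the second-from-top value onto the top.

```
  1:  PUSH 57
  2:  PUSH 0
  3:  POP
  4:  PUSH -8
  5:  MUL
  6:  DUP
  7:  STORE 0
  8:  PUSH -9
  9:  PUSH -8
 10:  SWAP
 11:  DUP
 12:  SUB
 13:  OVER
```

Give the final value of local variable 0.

-456

PUSH 57 : [57]
PUSH 0  : [57, 0]
POP     : [57]
PUSH -8 : [57, -8]
MUL     : [-456]
DUP     : [-456, -456]
STORE 0 : [-456]
PUSH -9 : [-456, -9]
PUSH -8 : [-456, -9, -8]
SWAP    : [-456, -8, -9]
DUP     : [-456, -8, -9, -9]
SUB     : [-456, -8, 0]
OVER    : [-456, -8, 0, -8]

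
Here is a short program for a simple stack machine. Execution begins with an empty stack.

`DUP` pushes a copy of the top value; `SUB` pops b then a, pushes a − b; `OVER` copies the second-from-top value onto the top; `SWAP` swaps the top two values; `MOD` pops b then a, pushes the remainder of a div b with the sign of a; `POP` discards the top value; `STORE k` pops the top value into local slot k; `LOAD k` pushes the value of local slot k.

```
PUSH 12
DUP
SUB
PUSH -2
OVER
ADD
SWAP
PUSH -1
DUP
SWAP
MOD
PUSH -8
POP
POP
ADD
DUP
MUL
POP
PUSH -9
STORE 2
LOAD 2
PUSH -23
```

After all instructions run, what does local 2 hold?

PUSH 12  → [12]
DUP      → [12, 12]
SUB      → [0]
PUSH -2  → [0, -2]
OVER     → [0, -2, 0]
ADD      → [0, -2]
SWAP     → [-2, 0]
PUSH -1  → [-2, 0, -1]
DUP      → [-2, 0, -1, -1]
SWAP     → [-2, 0, -1, -1]
MOD      → [-2, 0, 0]
PUSH -8  → [-2, 0, 0, -8]
POP      → [-2, 0, 0]
POP      → [-2, 0]
ADD      → [-2]
DUP      → [-2, -2]
MUL      → [4]
POP      → []
PUSH -9  → [-9]
STORE 2  → []
LOAD 2   → [-9]
PUSH -23 → [-9, -23]

-9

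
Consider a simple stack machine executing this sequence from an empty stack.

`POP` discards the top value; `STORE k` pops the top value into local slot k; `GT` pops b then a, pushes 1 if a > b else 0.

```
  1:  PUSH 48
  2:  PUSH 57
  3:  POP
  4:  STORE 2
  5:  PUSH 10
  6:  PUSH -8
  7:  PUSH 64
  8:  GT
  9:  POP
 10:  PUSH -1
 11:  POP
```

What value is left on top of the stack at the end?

PUSH 48 -> 48
PUSH 57 -> 48 57
POP     -> 48
STORE 2 -> (empty)
PUSH 10 -> 10
PUSH -8 -> 10 -8
PUSH 64 -> 10 -8 64
GT      -> 10 0
POP     -> 10
PUSH -1 -> 10 -1
POP     -> 10

10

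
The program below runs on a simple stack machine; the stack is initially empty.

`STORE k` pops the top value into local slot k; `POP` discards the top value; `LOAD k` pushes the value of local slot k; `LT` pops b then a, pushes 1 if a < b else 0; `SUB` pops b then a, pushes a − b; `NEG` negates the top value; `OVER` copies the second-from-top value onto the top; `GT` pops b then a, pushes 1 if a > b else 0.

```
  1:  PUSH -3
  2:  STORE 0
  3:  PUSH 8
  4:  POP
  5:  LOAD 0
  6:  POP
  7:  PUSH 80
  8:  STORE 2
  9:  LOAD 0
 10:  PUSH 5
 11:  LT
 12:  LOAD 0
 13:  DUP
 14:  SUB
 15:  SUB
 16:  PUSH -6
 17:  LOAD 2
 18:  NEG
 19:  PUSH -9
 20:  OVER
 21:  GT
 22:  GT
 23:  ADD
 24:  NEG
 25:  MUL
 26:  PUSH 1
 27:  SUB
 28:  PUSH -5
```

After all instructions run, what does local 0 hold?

-3

PUSH -3 -> [-3]
STORE 0 -> []
PUSH 8  -> [8]
POP     -> []
LOAD 0  -> [-3]
POP     -> []
PUSH 80 -> [80]
STORE 2 -> []
LOAD 0  -> [-3]
PUSH 5  -> [-3, 5]
LT      -> [1]
LOAD 0  -> [1, -3]
DUP     -> [1, -3, -3]
SUB     -> [1, 0]
SUB     -> [1]
PUSH -6 -> [1, -6]
LOAD 2  -> [1, -6, 80]
NEG     -> [1, -6, -80]
PUSH -9 -> [1, -6, -80, -9]
OVER    -> [1, -6, -80, -9, -80]
GT      -> [1, -6, -80, 1]
GT      -> [1, -6, 0]
ADD     -> [1, -6]
NEG     -> [1, 6]
MUL     -> [6]
PUSH 1  -> [6, 1]
SUB     -> [5]
PUSH -5 -> [5, -5]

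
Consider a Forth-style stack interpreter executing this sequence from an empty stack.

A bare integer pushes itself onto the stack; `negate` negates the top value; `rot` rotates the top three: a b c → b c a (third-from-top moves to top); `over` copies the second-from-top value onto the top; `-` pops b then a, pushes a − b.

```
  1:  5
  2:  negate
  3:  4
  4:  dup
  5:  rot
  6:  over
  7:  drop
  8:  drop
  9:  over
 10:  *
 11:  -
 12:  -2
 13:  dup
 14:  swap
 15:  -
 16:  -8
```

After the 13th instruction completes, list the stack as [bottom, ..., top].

5      -> 5
negate -> -5
4      -> -5 4
dup    -> -5 4 4
rot    -> 4 4 -5
over   -> 4 4 -5 4
drop   -> 4 4 -5
drop   -> 4 4
over   -> 4 4 4
*      -> 4 16
-      -> -12
-2     -> -12 -2
dup    -> -12 -2 -2

[-12, -2, -2]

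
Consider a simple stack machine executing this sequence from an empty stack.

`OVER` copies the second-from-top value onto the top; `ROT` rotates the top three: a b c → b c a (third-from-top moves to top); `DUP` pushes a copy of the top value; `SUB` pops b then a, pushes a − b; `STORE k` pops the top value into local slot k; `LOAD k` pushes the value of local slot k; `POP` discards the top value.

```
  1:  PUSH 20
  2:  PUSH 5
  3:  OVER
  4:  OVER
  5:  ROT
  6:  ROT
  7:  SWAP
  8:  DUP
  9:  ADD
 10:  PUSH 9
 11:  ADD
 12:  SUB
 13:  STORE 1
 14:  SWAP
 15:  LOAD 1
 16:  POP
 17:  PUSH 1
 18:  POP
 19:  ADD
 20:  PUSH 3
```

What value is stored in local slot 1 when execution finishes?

PUSH 20 : [20]
PUSH 5  : [20, 5]
OVER    : [20, 5, 20]
OVER    : [20, 5, 20, 5]
ROT     : [20, 20, 5, 5]
ROT     : [20, 5, 5, 20]
SWAP    : [20, 5, 20, 5]
DUP     : [20, 5, 20, 5, 5]
ADD     : [20, 5, 20, 10]
PUSH 9  : [20, 5, 20, 10, 9]
ADD     : [20, 5, 20, 19]
SUB     : [20, 5, 1]
STORE 1 : [20, 5]
SWAP    : [5, 20]
LOAD 1  : [5, 20, 1]
POP     : [5, 20]
PUSH 1  : [5, 20, 1]
POP     : [5, 20]
ADD     : [25]
PUSH 3  : [25, 3]

1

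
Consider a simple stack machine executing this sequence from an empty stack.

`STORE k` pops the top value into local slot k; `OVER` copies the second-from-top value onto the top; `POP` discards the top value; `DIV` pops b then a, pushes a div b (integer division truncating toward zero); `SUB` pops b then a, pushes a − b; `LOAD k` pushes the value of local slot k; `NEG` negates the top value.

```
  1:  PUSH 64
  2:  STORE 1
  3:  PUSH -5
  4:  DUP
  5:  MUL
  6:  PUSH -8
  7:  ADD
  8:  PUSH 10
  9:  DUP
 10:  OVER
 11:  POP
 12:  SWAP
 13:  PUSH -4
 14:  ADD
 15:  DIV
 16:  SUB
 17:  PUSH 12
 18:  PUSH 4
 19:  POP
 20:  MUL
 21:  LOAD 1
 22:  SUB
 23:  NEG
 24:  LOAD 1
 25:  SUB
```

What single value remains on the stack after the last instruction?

-192

PUSH 64 -> 64
STORE 1 -> (empty)
PUSH -5 -> -5
DUP     -> -5 -5
MUL     -> 25
PUSH -8 -> 25 -8
ADD     -> 17
PUSH 10 -> 17 10
DUP     -> 17 10 10
OVER    -> 17 10 10 10
POP     -> 17 10 10
SWAP    -> 17 10 10
PUSH -4 -> 17 10 10 -4
ADD     -> 17 10 6
DIV     -> 17 1
SUB     -> 16
PUSH 12 -> 16 12
PUSH 4  -> 16 12 4
POP     -> 16 12
MUL     -> 192
LOAD 1  -> 192 64
SUB     -> 128
NEG     -> -128
LOAD 1  -> -128 64
SUB     -> -192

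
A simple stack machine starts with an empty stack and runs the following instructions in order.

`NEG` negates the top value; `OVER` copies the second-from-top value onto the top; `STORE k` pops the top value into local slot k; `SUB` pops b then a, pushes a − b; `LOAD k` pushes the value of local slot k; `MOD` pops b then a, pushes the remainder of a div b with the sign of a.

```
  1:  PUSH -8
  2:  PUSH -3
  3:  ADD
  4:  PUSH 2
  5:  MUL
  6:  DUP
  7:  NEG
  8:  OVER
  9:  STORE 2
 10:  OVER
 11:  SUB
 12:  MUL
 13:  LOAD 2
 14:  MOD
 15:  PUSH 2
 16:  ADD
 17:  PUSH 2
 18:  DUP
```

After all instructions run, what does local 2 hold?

-22

PUSH -8 → [-8]
PUSH -3 → [-8, -3]
ADD     → [-11]
PUSH 2  → [-11, 2]
MUL     → [-22]
DUP     → [-22, -22]
NEG     → [-22, 22]
OVER    → [-22, 22, -22]
STORE 2 → [-22, 22]
OVER    → [-22, 22, -22]
SUB     → [-22, 44]
MUL     → [-968]
LOAD 2  → [-968, -22]
MOD     → [0]
PUSH 2  → [0, 2]
ADD     → [2]
PUSH 2  → [2, 2]
DUP     → [2, 2, 2]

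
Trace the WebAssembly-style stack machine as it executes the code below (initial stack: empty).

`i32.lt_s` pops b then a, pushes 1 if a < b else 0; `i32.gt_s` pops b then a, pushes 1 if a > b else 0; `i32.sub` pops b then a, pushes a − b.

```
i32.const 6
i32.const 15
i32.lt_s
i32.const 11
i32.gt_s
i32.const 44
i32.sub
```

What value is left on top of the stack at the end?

-44

i32.const 6  -> 6
i32.const 15 -> 6 15
i32.lt_s     -> 1
i32.const 11 -> 1 11
i32.gt_s     -> 0
i32.const 44 -> 0 44
i32.sub      -> -44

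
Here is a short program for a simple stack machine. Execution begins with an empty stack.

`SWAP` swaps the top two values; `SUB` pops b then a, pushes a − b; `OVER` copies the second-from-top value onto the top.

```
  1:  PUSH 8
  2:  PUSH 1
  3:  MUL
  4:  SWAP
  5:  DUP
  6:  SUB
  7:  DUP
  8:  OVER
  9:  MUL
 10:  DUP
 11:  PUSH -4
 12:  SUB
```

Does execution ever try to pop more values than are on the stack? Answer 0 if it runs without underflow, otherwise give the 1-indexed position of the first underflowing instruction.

PUSH 8 : 8
PUSH 1 : 8 1
MUL    : 8
SWAP  — needs 2 operands, stack has 1 → underflow

4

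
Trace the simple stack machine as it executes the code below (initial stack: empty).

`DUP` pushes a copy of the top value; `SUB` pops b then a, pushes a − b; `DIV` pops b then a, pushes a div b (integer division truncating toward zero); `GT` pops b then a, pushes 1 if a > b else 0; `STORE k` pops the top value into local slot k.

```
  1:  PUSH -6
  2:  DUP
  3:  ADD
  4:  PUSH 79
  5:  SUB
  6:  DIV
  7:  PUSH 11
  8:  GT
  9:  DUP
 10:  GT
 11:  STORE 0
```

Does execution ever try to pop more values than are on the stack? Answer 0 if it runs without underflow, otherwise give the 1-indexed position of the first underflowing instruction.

PUSH -6  -6
DUP      -6 -6
ADD      -12
PUSH 79  -12 79
SUB      -91
DIV  — needs 2 operands, stack has 1 → underflow

6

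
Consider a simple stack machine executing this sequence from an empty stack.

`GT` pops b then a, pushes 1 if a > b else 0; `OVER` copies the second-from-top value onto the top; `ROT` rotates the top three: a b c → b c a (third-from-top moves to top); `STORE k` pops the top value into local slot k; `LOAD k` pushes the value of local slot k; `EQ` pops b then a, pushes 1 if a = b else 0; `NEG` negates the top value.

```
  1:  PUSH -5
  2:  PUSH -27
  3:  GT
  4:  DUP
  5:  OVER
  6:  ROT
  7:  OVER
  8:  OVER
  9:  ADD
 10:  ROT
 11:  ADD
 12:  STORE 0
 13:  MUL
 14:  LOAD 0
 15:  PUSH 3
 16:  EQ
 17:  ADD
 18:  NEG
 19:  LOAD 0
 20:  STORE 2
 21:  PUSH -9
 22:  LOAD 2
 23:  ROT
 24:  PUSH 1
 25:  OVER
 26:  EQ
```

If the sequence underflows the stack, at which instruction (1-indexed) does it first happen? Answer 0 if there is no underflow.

PUSH -5  : [-5]
PUSH -27 : [-5, -27]
GT       : [1]
DUP      : [1, 1]
OVER     : [1, 1, 1]
ROT      : [1, 1, 1]
OVER     : [1, 1, 1, 1]
OVER     : [1, 1, 1, 1, 1]
ADD      : [1, 1, 1, 2]
ROT      : [1, 1, 2, 1]
ADD      : [1, 1, 3]
STORE 0  : [1, 1]
MUL      : [1]
LOAD 0   : [1, 3]
PUSH 3   : [1, 3, 3]
EQ       : [1, 1]
ADD      : [2]
NEG      : [-2]
LOAD 0   : [-2, 3]
STORE 2  : [-2]
PUSH -9  : [-2, -9]
LOAD 2   : [-2, -9, 3]
ROT      : [-9, 3, -2]
PUSH 1   : [-9, 3, -2, 1]
OVER     : [-9, 3, -2, 1, -2]
EQ       : [-9, 3, -2, 0]

0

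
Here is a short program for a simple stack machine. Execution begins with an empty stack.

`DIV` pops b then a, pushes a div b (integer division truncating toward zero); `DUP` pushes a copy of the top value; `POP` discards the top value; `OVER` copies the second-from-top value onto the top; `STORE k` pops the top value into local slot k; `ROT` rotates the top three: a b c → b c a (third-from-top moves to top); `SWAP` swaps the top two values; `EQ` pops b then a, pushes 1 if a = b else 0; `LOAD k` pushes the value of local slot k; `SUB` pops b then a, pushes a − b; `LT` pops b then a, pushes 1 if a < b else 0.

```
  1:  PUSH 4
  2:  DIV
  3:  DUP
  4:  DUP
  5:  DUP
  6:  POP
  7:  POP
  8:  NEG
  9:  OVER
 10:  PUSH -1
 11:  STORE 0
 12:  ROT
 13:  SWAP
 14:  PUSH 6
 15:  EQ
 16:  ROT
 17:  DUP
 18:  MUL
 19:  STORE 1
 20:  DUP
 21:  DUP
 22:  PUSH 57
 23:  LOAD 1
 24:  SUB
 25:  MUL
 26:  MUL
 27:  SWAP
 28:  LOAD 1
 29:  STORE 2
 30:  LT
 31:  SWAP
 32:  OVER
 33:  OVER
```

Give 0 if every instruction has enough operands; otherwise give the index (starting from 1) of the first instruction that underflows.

PUSH 4 : 4
DIV  — needs 2 operands, stack has 1 → underflow

2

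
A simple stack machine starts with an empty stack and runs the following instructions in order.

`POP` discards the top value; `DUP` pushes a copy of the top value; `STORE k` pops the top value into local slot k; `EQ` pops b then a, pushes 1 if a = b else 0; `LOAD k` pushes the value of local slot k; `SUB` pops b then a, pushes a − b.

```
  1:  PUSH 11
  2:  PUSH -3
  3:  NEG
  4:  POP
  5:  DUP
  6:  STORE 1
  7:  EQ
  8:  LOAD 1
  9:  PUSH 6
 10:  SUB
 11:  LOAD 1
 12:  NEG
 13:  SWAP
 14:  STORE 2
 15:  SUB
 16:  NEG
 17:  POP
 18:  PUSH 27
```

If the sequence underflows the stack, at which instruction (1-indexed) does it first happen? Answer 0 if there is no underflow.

7

PUSH 11 : 11
PUSH -3 : 11 -3
NEG     : 11 3
POP     : 11
DUP     : 11 11
STORE 1 : 11
EQ  — needs 2 operands, stack has 1 → underflow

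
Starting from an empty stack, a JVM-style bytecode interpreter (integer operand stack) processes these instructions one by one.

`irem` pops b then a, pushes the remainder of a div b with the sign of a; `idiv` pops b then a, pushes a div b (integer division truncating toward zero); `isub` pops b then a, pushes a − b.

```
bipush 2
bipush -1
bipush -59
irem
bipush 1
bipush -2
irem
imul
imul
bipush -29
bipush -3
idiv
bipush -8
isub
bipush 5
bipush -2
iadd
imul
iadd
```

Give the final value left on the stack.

bipush 2   : [2]
bipush -1  : [2, -1]
bipush -59 : [2, -1, -59]
irem       : [2, -1]
bipush 1   : [2, -1, 1]
bipush -2  : [2, -1, 1, -2]
irem       : [2, -1, 1]
imul       : [2, -1]
imul       : [-2]
bipush -29 : [-2, -29]
bipush -3  : [-2, -29, -3]
idiv       : [-2, 9]
bipush -8  : [-2, 9, -8]
isub       : [-2, 17]
bipush 5   : [-2, 17, 5]
bipush -2  : [-2, 17, 5, -2]
iadd       : [-2, 17, 3]
imul       : [-2, 51]
iadd       : [49]

49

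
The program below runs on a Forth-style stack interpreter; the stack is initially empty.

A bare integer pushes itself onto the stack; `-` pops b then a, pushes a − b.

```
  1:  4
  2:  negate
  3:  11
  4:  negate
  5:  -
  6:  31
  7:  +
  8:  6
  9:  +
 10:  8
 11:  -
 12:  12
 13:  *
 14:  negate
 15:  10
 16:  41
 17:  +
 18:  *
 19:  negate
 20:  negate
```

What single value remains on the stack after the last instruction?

4      : 4
negate : -4
11     : -4 11
negate : -4 -11
-      : 7
31     : 7 31
+      : 38
6      : 38 6
+      : 44
8      : 44 8
-      : 36
12     : 36 12
*      : 432
negate : -432
10     : -432 10
41     : -432 10 41
+      : -432 51
*      : -22032
negate : 22032
negate : -22032

-22032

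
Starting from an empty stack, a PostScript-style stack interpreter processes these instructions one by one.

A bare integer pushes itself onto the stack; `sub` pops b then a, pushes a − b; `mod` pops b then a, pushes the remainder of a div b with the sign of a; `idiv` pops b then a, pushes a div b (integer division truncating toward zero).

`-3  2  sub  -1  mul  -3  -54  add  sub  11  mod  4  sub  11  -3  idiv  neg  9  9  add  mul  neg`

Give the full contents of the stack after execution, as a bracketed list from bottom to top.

-3   → -3
2    → -3 2
sub  → -5
-1   → -5 -1
mul  → 5
-3   → 5 -3
-54  → 5 -3 -54
add  → 5 -57
sub  → 62
11   → 62 11
mod  → 7
4    → 7 4
sub  → 3
11   → 3 11
-3   → 3 11 -3
idiv → 3 -3
neg  → 3 3
9    → 3 3 9
9    → 3 3 9 9
add  → 3 3 18
mul  → 3 54
neg  → 3 -54

[3, -54]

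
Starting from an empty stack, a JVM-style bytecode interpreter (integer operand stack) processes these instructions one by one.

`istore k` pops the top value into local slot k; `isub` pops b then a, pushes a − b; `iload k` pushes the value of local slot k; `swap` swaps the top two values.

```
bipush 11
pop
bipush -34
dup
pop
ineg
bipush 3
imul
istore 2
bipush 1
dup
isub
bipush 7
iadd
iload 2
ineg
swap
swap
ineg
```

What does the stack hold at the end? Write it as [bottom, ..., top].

[7, 102]

bipush 11  -> [11]
pop        -> []
bipush -34 -> [-34]
dup        -> [-34, -34]
pop        -> [-34]
ineg       -> [34]
bipush 3   -> [34, 3]
imul       -> [102]
istore 2   -> []
bipush 1   -> [1]
dup        -> [1, 1]
isub       -> [0]
bipush 7   -> [0, 7]
iadd       -> [7]
iload 2    -> [7, 102]
ineg       -> [7, -102]
swap       -> [-102, 7]
swap       -> [7, -102]
ineg       -> [7, 102]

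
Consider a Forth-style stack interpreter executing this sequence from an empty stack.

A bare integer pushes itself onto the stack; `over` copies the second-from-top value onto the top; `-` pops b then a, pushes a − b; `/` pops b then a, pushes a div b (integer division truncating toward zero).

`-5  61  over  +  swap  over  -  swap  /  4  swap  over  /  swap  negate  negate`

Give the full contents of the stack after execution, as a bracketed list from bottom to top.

-5      [-5]
61      [-5, 61]
over    [-5, 61, -5]
+       [-5, 56]
swap    [56, -5]
over    [56, -5, 56]
-       [56, -61]
swap    [-61, 56]
/       [-1]
4       [-1, 4]
swap    [4, -1]
over    [4, -1, 4]
/       [4, 0]
swap    [0, 4]
negate  [0, -4]
negate  [0, 4]

[0, 4]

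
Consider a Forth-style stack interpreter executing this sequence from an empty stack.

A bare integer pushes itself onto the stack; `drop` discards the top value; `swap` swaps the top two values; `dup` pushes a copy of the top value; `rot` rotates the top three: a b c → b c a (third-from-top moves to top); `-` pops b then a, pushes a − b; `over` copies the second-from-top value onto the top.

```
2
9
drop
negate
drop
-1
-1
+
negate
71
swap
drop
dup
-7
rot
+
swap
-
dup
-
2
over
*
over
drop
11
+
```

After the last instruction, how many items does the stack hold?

2

2       [2]
9       [2, 9]
drop    [2]
negate  [-2]
drop    []
-1      [-1]
-1      [-1, -1]
+       [-2]
negate  [2]
71      [2, 71]
swap    [71, 2]
drop    [71]
dup     [71, 71]
-7      [71, 71, -7]
rot     [71, -7, 71]
+       [71, 64]
swap    [64, 71]
-       [-7]
dup     [-7, -7]
-       [0]
2       [0, 2]
over    [0, 2, 0]
*       [0, 0]
over    [0, 0, 0]
drop    [0, 0]
11      [0, 0, 11]
+       [0, 11]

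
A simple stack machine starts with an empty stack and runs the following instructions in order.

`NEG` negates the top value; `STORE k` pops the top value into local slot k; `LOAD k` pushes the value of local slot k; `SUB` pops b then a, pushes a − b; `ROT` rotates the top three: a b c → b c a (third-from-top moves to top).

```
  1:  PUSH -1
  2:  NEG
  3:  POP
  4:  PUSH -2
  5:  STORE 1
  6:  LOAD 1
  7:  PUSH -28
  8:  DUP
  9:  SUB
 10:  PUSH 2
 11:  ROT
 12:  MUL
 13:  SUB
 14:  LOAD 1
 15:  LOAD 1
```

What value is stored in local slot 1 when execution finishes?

PUSH -1  → [-1]
NEG      → [1]
POP      → []
PUSH -2  → [-2]
STORE 1  → []
LOAD 1   → [-2]
PUSH -28 → [-2, -28]
DUP      → [-2, -28, -28]
SUB      → [-2, 0]
PUSH 2   → [-2, 0, 2]
ROT      → [0, 2, -2]
MUL      → [0, -4]
SUB      → [4]
LOAD 1   → [4, -2]
LOAD 1   → [4, -2, -2]

-2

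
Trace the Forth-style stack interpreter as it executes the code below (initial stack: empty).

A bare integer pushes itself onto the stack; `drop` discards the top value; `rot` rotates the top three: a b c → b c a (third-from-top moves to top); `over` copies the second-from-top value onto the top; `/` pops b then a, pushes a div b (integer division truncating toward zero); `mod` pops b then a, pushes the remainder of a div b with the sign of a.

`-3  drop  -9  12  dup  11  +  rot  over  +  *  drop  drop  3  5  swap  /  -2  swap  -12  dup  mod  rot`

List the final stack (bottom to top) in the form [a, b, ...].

-3   → [-3]
drop → []
-9   → [-9]
12   → [-9, 12]
dup  → [-9, 12, 12]
11   → [-9, 12, 12, 11]
+    → [-9, 12, 23]
rot  → [12, 23, -9]
over → [12, 23, -9, 23]
+    → [12, 23, 14]
*    → [12, 322]
drop → [12]
drop → []
3    → [3]
5    → [3, 5]
swap → [5, 3]
/    → [1]
-2   → [1, -2]
swap → [-2, 1]
-12  → [-2, 1, -12]
dup  → [-2, 1, -12, -12]
mod  → [-2, 1, 0]
rot  → [1, 0, -2]

[1, 0, -2]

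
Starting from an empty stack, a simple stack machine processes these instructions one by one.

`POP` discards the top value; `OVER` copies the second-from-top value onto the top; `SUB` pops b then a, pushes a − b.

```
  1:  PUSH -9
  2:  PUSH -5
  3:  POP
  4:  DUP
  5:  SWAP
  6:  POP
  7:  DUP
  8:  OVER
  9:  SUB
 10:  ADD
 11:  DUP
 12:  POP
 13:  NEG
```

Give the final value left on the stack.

PUSH -9  [-9]
PUSH -5  [-9, -5]
POP      [-9]
DUP      [-9, -9]
SWAP     [-9, -9]
POP      [-9]
DUP      [-9, -9]
OVER     [-9, -9, -9]
SUB      [-9, 0]
ADD      [-9]
DUP      [-9, -9]
POP      [-9]
NEG      [9]

9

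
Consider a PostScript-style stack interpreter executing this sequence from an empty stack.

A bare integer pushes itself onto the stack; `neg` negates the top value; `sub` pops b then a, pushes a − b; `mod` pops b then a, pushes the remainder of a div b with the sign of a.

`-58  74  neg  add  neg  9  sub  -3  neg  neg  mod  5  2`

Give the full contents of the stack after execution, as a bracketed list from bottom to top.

-58 -> -58
74  -> -58 74
neg -> -58 -74
add -> -132
neg -> 132
9   -> 132 9
sub -> 123
-3  -> 123 -3
neg -> 123 3
neg -> 123 -3
mod -> 0
5   -> 0 5
2   -> 0 5 2

[0, 5, 2]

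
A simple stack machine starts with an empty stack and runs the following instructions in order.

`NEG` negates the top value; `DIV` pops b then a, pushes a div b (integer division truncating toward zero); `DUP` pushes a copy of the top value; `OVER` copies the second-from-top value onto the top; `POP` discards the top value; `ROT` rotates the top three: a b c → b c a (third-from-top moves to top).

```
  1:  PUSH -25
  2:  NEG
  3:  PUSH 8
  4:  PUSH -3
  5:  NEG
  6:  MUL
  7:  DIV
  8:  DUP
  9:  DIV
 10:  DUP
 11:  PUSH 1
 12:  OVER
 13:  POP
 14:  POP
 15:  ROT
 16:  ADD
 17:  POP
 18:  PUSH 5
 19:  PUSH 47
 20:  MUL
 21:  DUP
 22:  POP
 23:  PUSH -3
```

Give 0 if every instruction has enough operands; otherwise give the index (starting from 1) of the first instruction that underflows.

PUSH -25 : [-25]
NEG      : [25]
PUSH 8   : [25, 8]
PUSH -3  : [25, 8, -3]
NEG      : [25, 8, 3]
MUL      : [25, 24]
DIV      : [1]
DUP      : [1, 1]
DIV      : [1]
DUP      : [1, 1]
PUSH 1   : [1, 1, 1]
OVER     : [1, 1, 1, 1]
POP      : [1, 1, 1]
POP      : [1, 1]
ROT  — needs 3 operands, stack has 2 → underflow

15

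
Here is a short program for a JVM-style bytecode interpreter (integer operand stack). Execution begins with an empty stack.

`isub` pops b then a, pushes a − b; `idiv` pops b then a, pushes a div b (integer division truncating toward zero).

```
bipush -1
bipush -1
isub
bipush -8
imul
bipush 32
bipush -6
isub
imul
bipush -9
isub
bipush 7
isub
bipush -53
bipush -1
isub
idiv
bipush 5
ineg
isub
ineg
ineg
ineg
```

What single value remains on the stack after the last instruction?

-5

bipush -1  -> [-1]
bipush -1  -> [-1, -1]
isub       -> [0]
bipush -8  -> [0, -8]
imul       -> [0]
bipush 32  -> [0, 32]
bipush -6  -> [0, 32, -6]
isub       -> [0, 38]
imul       -> [0]
bipush -9  -> [0, -9]
isub       -> [9]
bipush 7   -> [9, 7]
isub       -> [2]
bipush -53 -> [2, -53]
bipush -1  -> [2, -53, -1]
isub       -> [2, -52]
idiv       -> [0]
bipush 5   -> [0, 5]
ineg       -> [0, -5]
isub       -> [5]
ineg       -> [-5]
ineg       -> [5]
ineg       -> [-5]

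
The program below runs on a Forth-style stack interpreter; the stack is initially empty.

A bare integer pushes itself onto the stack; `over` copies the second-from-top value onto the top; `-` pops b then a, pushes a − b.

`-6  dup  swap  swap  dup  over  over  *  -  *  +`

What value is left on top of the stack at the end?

-6    -6
dup   -6 -6
swap  -6 -6
swap  -6 -6
dup   -6 -6 -6
over  -6 -6 -6 -6
over  -6 -6 -6 -6 -6
*     -6 -6 -6 36
-     -6 -6 -42
*     -6 252
+     246

246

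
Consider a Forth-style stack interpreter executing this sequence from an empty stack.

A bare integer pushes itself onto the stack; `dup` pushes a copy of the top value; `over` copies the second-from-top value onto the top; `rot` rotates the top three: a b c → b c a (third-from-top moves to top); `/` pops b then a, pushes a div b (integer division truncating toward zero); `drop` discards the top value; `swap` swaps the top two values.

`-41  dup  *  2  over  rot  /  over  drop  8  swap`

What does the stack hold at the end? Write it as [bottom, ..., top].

-41   -41
dup   -41 -41
*     1681
2     1681 2
over  1681 2 1681
rot   2 1681 1681
/     2 1
over  2 1 2
drop  2 1
8     2 1 8
swap  2 8 1

[2, 8, 1]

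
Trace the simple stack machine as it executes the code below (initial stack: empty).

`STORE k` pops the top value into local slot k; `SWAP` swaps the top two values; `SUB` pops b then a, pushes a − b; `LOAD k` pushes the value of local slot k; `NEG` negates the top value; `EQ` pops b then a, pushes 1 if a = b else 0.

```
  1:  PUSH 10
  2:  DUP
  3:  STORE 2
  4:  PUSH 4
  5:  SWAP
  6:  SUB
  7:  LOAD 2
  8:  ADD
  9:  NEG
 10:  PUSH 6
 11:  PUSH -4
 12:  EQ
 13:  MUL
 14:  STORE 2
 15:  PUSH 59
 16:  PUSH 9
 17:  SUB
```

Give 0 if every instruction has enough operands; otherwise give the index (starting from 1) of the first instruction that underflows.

PUSH 10  [10]
DUP      [10, 10]
STORE 2  [10]
PUSH 4   [10, 4]
SWAP     [4, 10]
SUB      [-6]
LOAD 2   [-6, 10]
ADD      [4]
NEG      [-4]
PUSH 6   [-4, 6]
PUSH -4  [-4, 6, -4]
EQ       [-4, 0]
MUL      [0]
STORE 2  []
PUSH 59  [59]
PUSH 9   [59, 9]
SUB      [50]

0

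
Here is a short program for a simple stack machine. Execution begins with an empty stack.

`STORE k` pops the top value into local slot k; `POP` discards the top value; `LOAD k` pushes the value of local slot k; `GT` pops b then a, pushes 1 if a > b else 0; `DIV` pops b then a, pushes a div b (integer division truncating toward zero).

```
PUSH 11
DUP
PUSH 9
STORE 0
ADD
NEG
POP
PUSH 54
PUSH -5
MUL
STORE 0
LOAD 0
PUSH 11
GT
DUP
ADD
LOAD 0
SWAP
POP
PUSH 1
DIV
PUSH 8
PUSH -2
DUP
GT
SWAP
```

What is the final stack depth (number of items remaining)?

PUSH 11  [11]
DUP      [11, 11]
PUSH 9   [11, 11, 9]
STORE 0  [11, 11]
ADD      [22]
NEG      [-22]
POP      []
PUSH 54  [54]
PUSH -5  [54, -5]
MUL      [-270]
STORE 0  []
LOAD 0   [-270]
PUSH 11  [-270, 11]
GT       [0]
DUP      [0, 0]
ADD      [0]
LOAD 0   [0, -270]
SWAP     [-270, 0]
POP      [-270]
PUSH 1   [-270, 1]
DIV      [-270]
PUSH 8   [-270, 8]
PUSH -2  [-270, 8, -2]
DUP      [-270, 8, -2, -2]
GT       [-270, 8, 0]
SWAP     [-270, 0, 8]

3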